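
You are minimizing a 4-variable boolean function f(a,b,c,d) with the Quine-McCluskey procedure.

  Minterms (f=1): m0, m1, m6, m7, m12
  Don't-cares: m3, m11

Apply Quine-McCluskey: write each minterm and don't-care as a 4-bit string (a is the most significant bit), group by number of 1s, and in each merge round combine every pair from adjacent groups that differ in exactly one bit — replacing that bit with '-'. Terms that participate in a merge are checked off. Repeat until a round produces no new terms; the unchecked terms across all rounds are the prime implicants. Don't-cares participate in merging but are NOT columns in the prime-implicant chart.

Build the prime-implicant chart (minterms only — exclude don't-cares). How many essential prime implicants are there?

3

Round 0: 0000✓ 0001✓ 0011✓ 0110✓ 0111✓ 1011✓ 1100
Round 1: -011 0-11 00-1 000- 011-
PIs = {-011, 0-11, 00-1, 000-, 011-, 1100}
Coverage chart:
  m0: 000- ←essential
  m1: 00-1,000-
  m6: 011- ←essential
  m7: 0-11,011-
  m12: 1100 ←essential
Essential: 000-, 011-, 1100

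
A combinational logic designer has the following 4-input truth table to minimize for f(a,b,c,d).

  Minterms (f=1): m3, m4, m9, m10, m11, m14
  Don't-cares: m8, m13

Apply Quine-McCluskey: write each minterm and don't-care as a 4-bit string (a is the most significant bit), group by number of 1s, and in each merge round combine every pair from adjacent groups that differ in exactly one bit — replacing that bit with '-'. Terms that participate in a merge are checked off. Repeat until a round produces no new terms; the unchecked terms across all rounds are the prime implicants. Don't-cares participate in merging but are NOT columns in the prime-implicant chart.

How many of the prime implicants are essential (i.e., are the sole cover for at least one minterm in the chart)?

Round 0: 0011✓ 0100 1000✓ 1001✓ 1010✓ 1011✓ 1101✓ 1110✓
Round 1: -011 1-01 1-10 10-0✓ 10-1✓ 100-✓ 101-✓
Round 2: 10--
PIs = {-011, 0100, 1-01, 1-10, 10--}
Coverage chart:
  m3: -011 ←essential
  m4: 0100 ←essential
  m9: 1-01,10--
  m10: 1-10,10--
  m11: -011,10--
  m14: 1-10 ←essential
Essential: -011, 0100, 1-10

3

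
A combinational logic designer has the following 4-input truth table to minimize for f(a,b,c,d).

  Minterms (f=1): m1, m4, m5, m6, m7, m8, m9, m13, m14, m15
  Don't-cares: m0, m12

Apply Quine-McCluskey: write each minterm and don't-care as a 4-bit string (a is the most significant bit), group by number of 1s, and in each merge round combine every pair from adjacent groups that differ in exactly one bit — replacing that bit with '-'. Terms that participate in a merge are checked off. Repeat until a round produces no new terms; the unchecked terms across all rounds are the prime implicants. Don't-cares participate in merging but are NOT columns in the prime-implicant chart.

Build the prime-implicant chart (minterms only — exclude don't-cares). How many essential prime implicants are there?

2

size-2^0 implicants → 0000(✓)  0001(✓)  0100(✓)  0101(✓)  0110(✓)  0111(✓)  1000(✓)  1001(✓)  1100(✓)  1101(✓)  1110(✓)  1111(✓)
size-2^1 implicants → -000(✓)  -001(✓)  -100(✓)  -101(✓)  -110(✓)  -111(✓)  0-00(✓)  0-01(✓)  000-(✓)  01-0(✓)  01-1(✓)  010-(✓)  011-(✓)  1-00(✓)  1-01(✓)  100-(✓)  11-0(✓)  11-1(✓)  110-(✓)  111-(✓)
size-2^2 implicants → --00(✓)  --01(✓)  -00-(✓)  -1-0(✓)  -1-1(✓)  -10-(✓)  -11-(✓)  0-0-(✓)  01--(✓)  1-0-(✓)  11--(✓)
size-2^3 implicants → --0-  -1--
Unchecked terms (primes): --0-, -1--
Minterm coverage:
  m1 ⊆ --0- [E]
  m4 ⊆ --0-,-1--
  m5 ⊆ --0-,-1--
  m6 ⊆ -1-- [E]
  m7 ⊆ -1-- [E]
  m8 ⊆ --0- [E]
  m9 ⊆ --0- [E]
  m13 ⊆ --0-,-1--
  m14 ⊆ -1-- [E]
  m15 ⊆ -1-- [E]
E = {--0-, -1--}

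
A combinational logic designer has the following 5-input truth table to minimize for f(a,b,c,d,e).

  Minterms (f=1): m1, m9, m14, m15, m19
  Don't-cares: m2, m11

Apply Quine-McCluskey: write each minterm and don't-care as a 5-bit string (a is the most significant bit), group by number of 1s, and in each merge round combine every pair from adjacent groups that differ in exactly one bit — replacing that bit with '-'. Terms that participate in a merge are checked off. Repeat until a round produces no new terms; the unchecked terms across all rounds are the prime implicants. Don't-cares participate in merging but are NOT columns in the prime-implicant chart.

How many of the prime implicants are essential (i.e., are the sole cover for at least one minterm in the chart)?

3

[col 0] 00001*, 00010, 01001*, 01011*, 01110*, 01111*, 10011
[col 1] 0-001, 01-11, 010-1, 0111-
Prime implicants: 0-001, 00010, 01-11, 010-1, 0111-, 10011
PI chart (minterm → PIs covering it):
  1 | 0-001  (sole → essential)
  9 | 0-001,010-1
  14 | 0111-  (sole → essential)
  15 | 01-11,0111-
  19 | 10011  (sole → essential)
Essential prime implicants: 0-001, 0111-, 10011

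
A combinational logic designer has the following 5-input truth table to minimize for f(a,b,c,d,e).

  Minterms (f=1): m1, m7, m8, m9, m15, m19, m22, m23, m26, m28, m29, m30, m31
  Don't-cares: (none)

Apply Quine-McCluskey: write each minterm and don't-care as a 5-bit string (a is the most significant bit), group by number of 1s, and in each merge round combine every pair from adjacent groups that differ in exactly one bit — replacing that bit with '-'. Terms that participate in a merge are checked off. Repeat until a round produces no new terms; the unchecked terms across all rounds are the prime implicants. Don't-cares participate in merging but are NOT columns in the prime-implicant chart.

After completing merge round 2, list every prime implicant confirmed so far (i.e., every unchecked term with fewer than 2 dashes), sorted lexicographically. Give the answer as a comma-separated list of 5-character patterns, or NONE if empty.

[col 0] 00001*, 00111*, 01000*, 01001*, 01111*, 10011*, 10110*, 10111*, 11010*, 11100*, 11101*, 11110*, 11111*
[col 1] -0111*, -1111*, 0-001, 0-111*, 0100-, 1-110*, 1-111*, 10-11, 1011-*, 11-10, 111-0*, 111-1*, 1110-*, 1111-*
[col 2] --111, 1-11-, 111--
Prime implicants: --111, 0-001, 0100-, 1-11-, 10-11, 11-10, 111--

0-001, 0100-, 10-11, 11-10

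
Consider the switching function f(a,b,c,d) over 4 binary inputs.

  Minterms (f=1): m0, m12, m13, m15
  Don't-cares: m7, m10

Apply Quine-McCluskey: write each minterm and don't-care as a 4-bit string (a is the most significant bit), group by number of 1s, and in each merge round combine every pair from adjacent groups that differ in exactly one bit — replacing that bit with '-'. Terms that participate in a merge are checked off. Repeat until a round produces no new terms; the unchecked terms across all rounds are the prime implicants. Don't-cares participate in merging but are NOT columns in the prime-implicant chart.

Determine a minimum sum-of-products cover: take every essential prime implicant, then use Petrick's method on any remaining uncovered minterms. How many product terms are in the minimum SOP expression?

3

Round 0: 0000 0111✓ 1010 1100✓ 1101✓ 1111✓
Round 1: -111 11-1 110-
PIs = {-111, 0000, 1010, 11-1, 110-}
Coverage chart:
  m0: 0000 ←essential
  m12: 110- ←essential
  m13: 11-1,110-
  m15: -111,11-1
Essential: 0000, 110-
Petrick residual → -111
Min cover (3 terms): bcd + a'b'c'd' + abc'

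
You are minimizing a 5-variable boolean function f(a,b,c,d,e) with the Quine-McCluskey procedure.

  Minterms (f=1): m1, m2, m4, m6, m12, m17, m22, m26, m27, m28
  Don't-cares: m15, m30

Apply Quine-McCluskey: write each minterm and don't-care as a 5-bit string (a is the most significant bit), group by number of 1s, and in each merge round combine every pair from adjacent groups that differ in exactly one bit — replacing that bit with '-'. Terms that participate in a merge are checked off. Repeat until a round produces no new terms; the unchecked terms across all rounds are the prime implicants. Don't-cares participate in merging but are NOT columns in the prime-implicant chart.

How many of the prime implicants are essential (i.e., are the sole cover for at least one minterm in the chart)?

[col 0] 00001*, 00010*, 00100*, 00110*, 01100*, 01111, 10001*, 10110*, 11010*, 11011*, 11100*, 11110*
[col 1] -0001, -0110, -1100, 0-100, 00-10, 001-0, 1-110, 11-10, 1101-, 111-0
Prime implicants: -0001, -0110, -1100, 0-100, 00-10, 001-0, 01111, 1-110, 11-10, 1101-, 111-0
PI chart (minterm → PIs covering it):
  1 | -0001  (sole → essential)
  2 | 00-10  (sole → essential)
  4 | 0-100,001-0
  6 | -0110,00-10,001-0
  12 | -1100,0-100
  17 | -0001  (sole → essential)
  22 | -0110,1-110
  26 | 11-10,1101-
  27 | 1101-  (sole → essential)
  28 | -1100,111-0
Essential prime implicants: -0001, 00-10, 1101-

3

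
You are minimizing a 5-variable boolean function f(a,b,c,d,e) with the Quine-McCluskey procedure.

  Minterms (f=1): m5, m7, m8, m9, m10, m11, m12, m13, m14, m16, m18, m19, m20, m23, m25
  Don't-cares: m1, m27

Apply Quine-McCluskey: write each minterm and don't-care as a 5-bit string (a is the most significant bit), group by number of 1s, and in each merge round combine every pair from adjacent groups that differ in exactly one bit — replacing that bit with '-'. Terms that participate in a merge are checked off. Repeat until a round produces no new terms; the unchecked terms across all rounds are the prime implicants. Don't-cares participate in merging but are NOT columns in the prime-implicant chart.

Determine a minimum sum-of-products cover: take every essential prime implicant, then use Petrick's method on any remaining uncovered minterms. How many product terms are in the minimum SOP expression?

6

size-2^0 implicants → 00001(✓)  00101(✓)  00111(✓)  01000(✓)  01001(✓)  01010(✓)  01011(✓)  01100(✓)  01101(✓)  01110(✓)  10000(✓)  10010(✓)  10011(✓)  10100(✓)  10111(✓)  11001(✓)  11011(✓)
size-2^1 implicants → -0111  -1001(✓)  -1011(✓)  0-001(✓)  0-101(✓)  00-01(✓)  001-1  01-00(✓)  01-01(✓)  01-10(✓)  010-0(✓)  010-1(✓)  0100-(✓)  0101-(✓)  011-0(✓)  0110-(✓)  1-011  10-00  10-11  100-0  1001-  110-1(✓)
size-2^2 implicants → -10-1  0--01  01--0  01-0-  010--
Unchecked terms (primes): -0111, -10-1, 0--01, 001-1, 01--0, 01-0-, 010--, 1-011, 10-00, 10-11, 100-0, 1001-
Minterm coverage:
  m5 ⊆ 0--01,001-1
  m7 ⊆ -0111,001-1
  m8 ⊆ 01--0,01-0-,010--
  m9 ⊆ -10-1,0--01,01-0-,010--
  m10 ⊆ 01--0,010--
  m11 ⊆ -10-1,010--
  m12 ⊆ 01--0,01-0-
  m13 ⊆ 0--01,01-0-
  m14 ⊆ 01--0 [E]
  m16 ⊆ 10-00,100-0
  m18 ⊆ 100-0,1001-
  m19 ⊆ 1-011,10-11,1001-
  m20 ⊆ 10-00 [E]
  m23 ⊆ -0111,10-11
  m25 ⊆ -10-1 [E]
E = {-10-1, 01--0, 10-00}
Petrick residual → -0111, 0--01, 1001-
Cover = b'cde + bc'e + a'd'e + a'be' + ab'd'e' + ab'c'd  |cover|=6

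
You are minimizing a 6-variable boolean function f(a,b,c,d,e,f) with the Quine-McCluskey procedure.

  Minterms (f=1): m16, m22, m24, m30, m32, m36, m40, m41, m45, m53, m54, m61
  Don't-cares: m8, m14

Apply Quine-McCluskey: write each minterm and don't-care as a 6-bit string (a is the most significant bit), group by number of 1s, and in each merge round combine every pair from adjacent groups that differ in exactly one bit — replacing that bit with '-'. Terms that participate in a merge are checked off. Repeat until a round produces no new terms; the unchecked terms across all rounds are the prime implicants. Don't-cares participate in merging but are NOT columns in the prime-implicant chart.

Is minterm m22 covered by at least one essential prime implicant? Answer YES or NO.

[col 0] 001000*, 001110*, 010000*, 010110*, 011000*, 011110*, 100000*, 100100*, 101000*, 101001*, 101101*, 110101*, 110110*, 111101*
[col 1] -01000, -10110, 0-1000, 0-1110, 01-000, 01-110, 1-1101, 10-000, 100-00, 101-01, 10100-, 11-101
Prime implicants: -01000, -10110, 0-1000, 0-1110, 01-000, 01-110, 1-1101, 10-000, 100-00, 101-01, 10100-, 11-101
PI chart (minterm → PIs covering it):
  16 | 01-000  (sole → essential)
  22 | -10110,01-110
  24 | 0-1000,01-000
  30 | 0-1110,01-110
  32 | 10-000,100-00
  36 | 100-00  (sole → essential)
  40 | -01000,10-000,10100-
  41 | 101-01,10100-
  45 | 1-1101,101-01
  53 | 11-101  (sole → essential)
  54 | -10110  (sole → essential)
  61 | 1-1101,11-101
Essential prime implicants: -10110, 01-000, 100-00, 11-101

YES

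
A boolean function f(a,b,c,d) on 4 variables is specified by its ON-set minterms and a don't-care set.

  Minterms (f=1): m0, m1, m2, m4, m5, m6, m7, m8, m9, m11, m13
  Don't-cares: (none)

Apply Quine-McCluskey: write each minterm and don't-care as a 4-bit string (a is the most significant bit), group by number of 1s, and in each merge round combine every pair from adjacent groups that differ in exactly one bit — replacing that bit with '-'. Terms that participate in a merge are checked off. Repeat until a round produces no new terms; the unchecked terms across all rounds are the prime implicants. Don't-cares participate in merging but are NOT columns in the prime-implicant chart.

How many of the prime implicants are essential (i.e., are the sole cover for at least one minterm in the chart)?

5

Round 0: 0000✓ 0001✓ 0010✓ 0100✓ 0101✓ 0110✓ 0111✓ 1000✓ 1001✓ 1011✓ 1101✓
Round 1: -000✓ -001✓ -101✓ 0-00✓ 0-01✓ 0-10✓ 00-0✓ 000-✓ 01-0✓ 01-1✓ 010-✓ 011-✓ 1-01✓ 10-1 100-✓
Round 2: --01 -00- 0--0 0-0- 01--
PIs = {--01, -00-, 0--0, 0-0-, 01--, 10-1}
Coverage chart:
  m0: -00-,0--0,0-0-
  m1: --01,-00-,0-0-
  m2: 0--0 ←essential
  m4: 0--0,0-0-,01--
  m5: --01,0-0-,01--
  m6: 0--0,01--
  m7: 01-- ←essential
  m8: -00- ←essential
  m9: --01,-00-,10-1
  m11: 10-1 ←essential
  m13: --01 ←essential
Essential: --01, -00-, 0--0, 01--, 10-1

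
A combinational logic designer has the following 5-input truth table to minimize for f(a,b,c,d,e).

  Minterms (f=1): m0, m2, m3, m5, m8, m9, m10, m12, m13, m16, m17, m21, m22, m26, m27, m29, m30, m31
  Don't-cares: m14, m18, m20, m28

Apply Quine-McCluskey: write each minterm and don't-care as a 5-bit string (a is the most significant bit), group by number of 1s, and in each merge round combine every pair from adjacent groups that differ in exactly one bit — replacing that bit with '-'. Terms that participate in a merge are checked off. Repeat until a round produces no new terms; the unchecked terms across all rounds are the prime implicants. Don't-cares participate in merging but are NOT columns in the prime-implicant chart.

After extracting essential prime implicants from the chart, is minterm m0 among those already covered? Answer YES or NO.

NO

size-2^0 implicants → 00000(✓)  00010(✓)  00011(✓)  00101(✓)  01000(✓)  01001(✓)  01010(✓)  01100(✓)  01101(✓)  01110(✓)  10000(✓)  10001(✓)  10010(✓)  10100(✓)  10101(✓)  10110(✓)  11010(✓)  11011(✓)  11100(✓)  11101(✓)  11110(✓)  11111(✓)
size-2^1 implicants → -0000(✓)  -0010(✓)  -0101(✓)  -1010(✓)  -1100(✓)  -1101(✓)  -1110(✓)  0-000(✓)  0-010(✓)  0-101(✓)  000-0(✓)  0001-  01-00(✓)  01-01(✓)  01-10(✓)  010-0(✓)  0100-(✓)  011-0(✓)  0110-(✓)  1-010(✓)  1-100(✓)  1-101(✓)  1-110(✓)  10-00(✓)  10-01(✓)  10-10(✓)  100-0(✓)  1000-(✓)  101-0(✓)  1010-(✓)  11-10(✓)  11-11(✓)  1101-(✓)  111-0(✓)  111-1(✓)  1110-(✓)  1111-(✓)
size-2^2 implicants → --010  --101  -00-0  -1-10  -11-0  -110-  0-0-0  01--0  01-0-  1--10  1-1-0  1-10-  10--0  10-0-  11-1-  111--
Unchecked terms (primes): --010, --101, -00-0, -1-10, -11-0, -110-, 0-0-0, 0001-, 01--0, 01-0-, 1--10, 1-1-0, 1-10-, 10--0, 10-0-, 11-1-, 111--
Minterm coverage:
  m0 ⊆ -00-0,0-0-0
  m2 ⊆ --010,-00-0,0-0-0,0001-
  m3 ⊆ 0001- [E]
  m5 ⊆ --101 [E]
  m8 ⊆ 0-0-0,01--0,01-0-
  m9 ⊆ 01-0- [E]
  m10 ⊆ --010,-1-10,0-0-0,01--0
  m12 ⊆ -11-0,-110-,01--0,01-0-
  m13 ⊆ --101,-110-,01-0-
  m16 ⊆ -00-0,10--0,10-0-
  m17 ⊆ 10-0- [E]
  m21 ⊆ --101,1-10-,10-0-
  m22 ⊆ 1--10,1-1-0,10--0
  m26 ⊆ --010,-1-10,1--10,11-1-
  m27 ⊆ 11-1- [E]
  m29 ⊆ --101,-110-,1-10-,111--
  m30 ⊆ -1-10,-11-0,1--10,1-1-0,11-1-,111--
  m31 ⊆ 11-1-,111--
E = {--101, 0001-, 01-0-, 10-0-, 11-1-}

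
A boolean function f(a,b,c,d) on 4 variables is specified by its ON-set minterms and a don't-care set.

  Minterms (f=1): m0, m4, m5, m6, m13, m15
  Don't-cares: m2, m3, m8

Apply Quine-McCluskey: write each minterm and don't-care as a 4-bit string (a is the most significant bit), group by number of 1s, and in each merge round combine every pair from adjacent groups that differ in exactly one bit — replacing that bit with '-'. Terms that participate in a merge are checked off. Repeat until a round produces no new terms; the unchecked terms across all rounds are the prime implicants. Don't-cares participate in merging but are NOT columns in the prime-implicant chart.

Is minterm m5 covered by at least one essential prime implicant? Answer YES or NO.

NO

[col 0] 0000*, 0010*, 0011*, 0100*, 0101*, 0110*, 1000*, 1101*, 1111*
[col 1] -000, -101, 0-00*, 0-10*, 00-0*, 001-, 01-0*, 010-, 11-1
[col 2] 0--0
Prime implicants: -000, -101, 0--0, 001-, 010-, 11-1
PI chart (minterm → PIs covering it):
  0 | -000,0--0
  4 | 0--0,010-
  5 | -101,010-
  6 | 0--0  (sole → essential)
  13 | -101,11-1
  15 | 11-1  (sole → essential)
Essential prime implicants: 0--0, 11-1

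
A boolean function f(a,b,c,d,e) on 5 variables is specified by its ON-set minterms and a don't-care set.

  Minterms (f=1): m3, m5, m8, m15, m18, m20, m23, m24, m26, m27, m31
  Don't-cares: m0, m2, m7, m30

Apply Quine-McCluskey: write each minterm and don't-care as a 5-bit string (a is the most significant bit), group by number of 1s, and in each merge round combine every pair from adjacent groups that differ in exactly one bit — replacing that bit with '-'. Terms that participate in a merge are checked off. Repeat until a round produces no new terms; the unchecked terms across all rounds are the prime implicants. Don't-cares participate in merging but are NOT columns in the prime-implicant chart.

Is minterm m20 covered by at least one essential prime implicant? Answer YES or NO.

[col 0] 00000*, 00010*, 00011*, 00101*, 00111*, 01000*, 01111*, 10010*, 10100, 10111*, 11000*, 11010*, 11011*, 11110*, 11111*
[col 1] -0010, -0111*, -1000, -1111*, 0-000, 0-111*, 00-11, 000-0, 0001-, 001-1, 1-010, 1-111*, 11-10*, 11-11*, 110-0, 1101-*, 1111-*
[col 2] --111, 11-1-
Prime implicants: --111, -0010, -1000, 0-000, 00-11, 000-0, 0001-, 001-1, 1-010, 10100, 11-1-, 110-0
PI chart (minterm → PIs covering it):
  3 | 00-11,0001-
  5 | 001-1  (sole → essential)
  8 | -1000,0-000
  15 | --111  (sole → essential)
  18 | -0010,1-010
  20 | 10100  (sole → essential)
  23 | --111  (sole → essential)
  24 | -1000,110-0
  26 | 1-010,11-1-,110-0
  27 | 11-1-  (sole → essential)
  31 | --111,11-1-
Essential prime implicants: --111, 001-1, 10100, 11-1-

YES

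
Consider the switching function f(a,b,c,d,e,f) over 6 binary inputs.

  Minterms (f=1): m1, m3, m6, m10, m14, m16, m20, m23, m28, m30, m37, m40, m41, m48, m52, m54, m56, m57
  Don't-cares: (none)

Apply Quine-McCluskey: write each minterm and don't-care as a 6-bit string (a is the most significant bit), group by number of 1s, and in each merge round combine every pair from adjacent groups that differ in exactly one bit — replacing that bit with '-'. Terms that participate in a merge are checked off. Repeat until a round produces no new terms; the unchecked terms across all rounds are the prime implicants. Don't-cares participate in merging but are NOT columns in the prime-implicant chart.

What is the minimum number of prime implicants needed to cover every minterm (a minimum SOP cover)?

size-2^0 implicants → 000001(✓)  000011(✓)  000110(✓)  001010(✓)  001110(✓)  010000(✓)  010100(✓)  010111  011100(✓)  011110(✓)  100101  101000(✓)  101001(✓)  110000(✓)  110100(✓)  110110(✓)  111000(✓)  111001(✓)
size-2^1 implicants → -10000(✓)  -10100(✓)  0-1110  00-110  0000-1  001-10  01-100  010-00(✓)  0111-0  1-1000(✓)  1-1001(✓)  10100-(✓)  11-000  110-00(✓)  1101-0  11100-(✓)
size-2^2 implicants → -10-00  1-100-
Unchecked terms (primes): -10-00, 0-1110, 00-110, 0000-1, 001-10, 01-100, 010111, 0111-0, 1-100-, 100101, 11-000, 1101-0
Minterm coverage:
  m1 ⊆ 0000-1 [E]
  m3 ⊆ 0000-1 [E]
  m6 ⊆ 00-110 [E]
  m10 ⊆ 001-10 [E]
  m14 ⊆ 0-1110,00-110,001-10
  m16 ⊆ -10-00 [E]
  m20 ⊆ -10-00,01-100
  m23 ⊆ 010111 [E]
  m28 ⊆ 01-100,0111-0
  m30 ⊆ 0-1110,0111-0
  m37 ⊆ 100101 [E]
  m40 ⊆ 1-100- [E]
  m41 ⊆ 1-100- [E]
  m48 ⊆ -10-00,11-000
  m52 ⊆ -10-00,1101-0
  m54 ⊆ 1101-0 [E]
  m56 ⊆ 1-100-,11-000
  m57 ⊆ 1-100- [E]
E = {-10-00, 00-110, 0000-1, 001-10, 010111, 1-100-, 100101, 1101-0}
Petrick residual → 0111-0
Cover = bc'e'f' + a'b'def' + a'b'c'd'f + a'b'cef' + a'bc'def + a'bcdf' + acd'e' + ab'c'de'f + abc'df'  |cover|=9

9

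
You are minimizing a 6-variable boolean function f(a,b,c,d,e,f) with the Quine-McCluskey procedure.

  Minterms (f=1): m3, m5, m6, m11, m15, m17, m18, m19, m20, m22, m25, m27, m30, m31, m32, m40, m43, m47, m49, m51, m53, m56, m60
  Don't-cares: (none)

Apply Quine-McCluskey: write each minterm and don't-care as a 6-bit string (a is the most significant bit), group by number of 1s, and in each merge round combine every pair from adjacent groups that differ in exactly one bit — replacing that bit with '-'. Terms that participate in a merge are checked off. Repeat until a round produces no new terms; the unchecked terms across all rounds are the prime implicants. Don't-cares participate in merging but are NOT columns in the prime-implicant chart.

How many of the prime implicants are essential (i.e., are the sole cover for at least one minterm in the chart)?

10

size-2^0 implicants → 000011(✓)  000101  000110(✓)  001011(✓)  001111(✓)  010001(✓)  010010(✓)  010011(✓)  010100(✓)  010110(✓)  011001(✓)  011011(✓)  011110(✓)  011111(✓)  100000(✓)  101000(✓)  101011(✓)  101111(✓)  110001(✓)  110011(✓)  110101(✓)  111000(✓)  111100(✓)
size-2^1 implicants → -01011(✓)  -01111(✓)  -10001(✓)  -10011(✓)  0-0011(✓)  0-0110  0-1011(✓)  0-1111(✓)  00-011(✓)  001-11(✓)  01-001(✓)  01-011(✓)  01-110  010-10  0100-1(✓)  01001-  0101-0  011-11(✓)  0110-1(✓)  01111-  1-1000  10-000  101-11(✓)  110-01  1100-1(✓)  111-00
size-2^2 implicants → -01-11  -100-1  0--011  0-1-11  01-0-1
Unchecked terms (primes): -01-11, -100-1, 0--011, 0-0110, 0-1-11, 000101, 01-0-1, 01-110, 010-10, 01001-, 0101-0, 01111-, 1-1000, 10-000, 110-01, 111-00
Minterm coverage:
  m3 ⊆ 0--011 [E]
  m5 ⊆ 000101 [E]
  m6 ⊆ 0-0110 [E]
  m11 ⊆ -01-11,0--011,0-1-11
  m15 ⊆ -01-11,0-1-11
  m17 ⊆ -100-1,01-0-1
  m18 ⊆ 010-10,01001-
  m19 ⊆ -100-1,0--011,01-0-1,01001-
  m20 ⊆ 0101-0 [E]
  m22 ⊆ 0-0110,01-110,010-10,0101-0
  m25 ⊆ 01-0-1 [E]
  m27 ⊆ 0--011,0-1-11,01-0-1
  m30 ⊆ 01-110,01111-
  m31 ⊆ 0-1-11,01111-
  m32 ⊆ 10-000 [E]
  m40 ⊆ 1-1000,10-000
  m43 ⊆ -01-11 [E]
  m47 ⊆ -01-11 [E]
  m49 ⊆ -100-1,110-01
  m51 ⊆ -100-1 [E]
  m53 ⊆ 110-01 [E]
  m56 ⊆ 1-1000,111-00
  m60 ⊆ 111-00 [E]
E = {-01-11, -100-1, 0--011, 0-0110, 000101, 01-0-1, 0101-0, 10-000, 110-01, 111-00}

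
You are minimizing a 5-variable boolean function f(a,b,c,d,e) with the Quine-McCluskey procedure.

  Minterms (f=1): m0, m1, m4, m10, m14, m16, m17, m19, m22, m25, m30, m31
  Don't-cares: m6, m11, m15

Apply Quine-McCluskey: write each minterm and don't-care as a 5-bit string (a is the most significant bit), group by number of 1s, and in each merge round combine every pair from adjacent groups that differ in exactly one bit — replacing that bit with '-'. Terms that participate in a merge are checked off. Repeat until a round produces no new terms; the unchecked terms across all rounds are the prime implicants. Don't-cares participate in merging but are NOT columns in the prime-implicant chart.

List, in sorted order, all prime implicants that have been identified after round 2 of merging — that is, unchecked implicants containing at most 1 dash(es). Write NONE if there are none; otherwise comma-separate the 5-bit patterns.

Round 0: 00000✓ 00001✓ 00100✓ 00110✓ 01010✓ 01011✓ 01110✓ 01111✓ 10000✓ 10001✓ 10011✓ 10110✓ 11001✓ 11110✓ 11111✓
Round 1: -0000✓ -0001✓ -0110✓ -1110✓ -1111✓ 0-110✓ 00-00 0000-✓ 001-0 01-10✓ 01-11✓ 0101-✓ 0111-✓ 1-001 1-110✓ 100-1 1000-✓ 1111-✓
Round 2: --110 -000- -111- 01-1-
PIs = {--110, -000-, -111-, 00-00, 001-0, 01-1-, 1-001, 100-1}

00-00, 001-0, 1-001, 100-1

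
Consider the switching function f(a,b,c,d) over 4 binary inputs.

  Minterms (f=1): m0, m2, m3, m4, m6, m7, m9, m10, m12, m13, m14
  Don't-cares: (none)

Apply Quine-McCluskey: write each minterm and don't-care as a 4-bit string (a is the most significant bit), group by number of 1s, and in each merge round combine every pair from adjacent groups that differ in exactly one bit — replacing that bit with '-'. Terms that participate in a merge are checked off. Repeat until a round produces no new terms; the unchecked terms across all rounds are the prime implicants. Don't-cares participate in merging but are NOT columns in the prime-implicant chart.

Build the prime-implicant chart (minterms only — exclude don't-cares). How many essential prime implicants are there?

4

Round 0: 0000✓ 0010✓ 0011✓ 0100✓ 0110✓ 0111✓ 1001✓ 1010✓ 1100✓ 1101✓ 1110✓
Round 1: -010✓ -100✓ -110✓ 0-00✓ 0-10✓ 0-11✓ 00-0✓ 001-✓ 01-0✓ 011-✓ 1-01 1-10✓ 11-0✓ 110-
Round 2: --10 -1-0 0--0 0-1-
PIs = {--10, -1-0, 0--0, 0-1-, 1-01, 110-}
Coverage chart:
  m0: 0--0 ←essential
  m2: --10,0--0,0-1-
  m3: 0-1- ←essential
  m4: -1-0,0--0
  m6: --10,-1-0,0--0,0-1-
  m7: 0-1- ←essential
  m9: 1-01 ←essential
  m10: --10 ←essential
  m12: -1-0,110-
  m13: 1-01,110-
  m14: --10,-1-0
Essential: --10, 0--0, 0-1-, 1-01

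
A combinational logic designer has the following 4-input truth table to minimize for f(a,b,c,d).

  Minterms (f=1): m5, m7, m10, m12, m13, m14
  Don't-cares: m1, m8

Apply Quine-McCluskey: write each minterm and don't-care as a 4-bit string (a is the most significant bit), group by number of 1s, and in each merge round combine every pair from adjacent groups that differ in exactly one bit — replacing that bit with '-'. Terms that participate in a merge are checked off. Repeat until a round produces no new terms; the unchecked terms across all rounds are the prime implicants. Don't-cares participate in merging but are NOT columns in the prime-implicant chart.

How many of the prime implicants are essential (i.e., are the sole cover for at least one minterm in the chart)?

Round 0: 0001✓ 0101✓ 0111✓ 1000✓ 1010✓ 1100✓ 1101✓ 1110✓
Round 1: -101 0-01 01-1 1-00✓ 1-10✓ 10-0✓ 11-0✓ 110-
Round 2: 1--0
PIs = {-101, 0-01, 01-1, 1--0, 110-}
Coverage chart:
  m5: -101,0-01,01-1
  m7: 01-1 ←essential
  m10: 1--0 ←essential
  m12: 1--0,110-
  m13: -101,110-
  m14: 1--0 ←essential
Essential: 01-1, 1--0

2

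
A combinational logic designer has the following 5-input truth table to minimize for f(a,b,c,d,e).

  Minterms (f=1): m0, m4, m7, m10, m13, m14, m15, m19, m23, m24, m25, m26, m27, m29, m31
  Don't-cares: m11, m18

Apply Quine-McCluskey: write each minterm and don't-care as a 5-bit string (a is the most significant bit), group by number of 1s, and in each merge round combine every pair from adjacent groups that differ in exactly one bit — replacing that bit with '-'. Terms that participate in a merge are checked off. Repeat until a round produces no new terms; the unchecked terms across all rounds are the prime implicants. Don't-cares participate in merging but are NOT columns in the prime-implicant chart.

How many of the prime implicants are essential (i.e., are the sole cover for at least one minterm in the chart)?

size-2^0 implicants → 00000(✓)  00100(✓)  00111(✓)  01010(✓)  01011(✓)  01101(✓)  01110(✓)  01111(✓)  10010(✓)  10011(✓)  10111(✓)  11000(✓)  11001(✓)  11010(✓)  11011(✓)  11101(✓)  11111(✓)
size-2^1 implicants → -0111(✓)  -1010(✓)  -1011(✓)  -1101(✓)  -1111(✓)  0-111(✓)  00-00  01-10(✓)  01-11(✓)  0101-(✓)  011-1(✓)  0111-(✓)  1-010(✓)  1-011(✓)  1-111(✓)  10-11(✓)  1001-(✓)  11-01(✓)  11-11(✓)  110-0(✓)  110-1(✓)  1100-(✓)  1101-(✓)  111-1(✓)
size-2^2 implicants → --111  -1-11  -101-  -11-1  01-1-  1--11  1-01-  11--1  110--
Unchecked terms (primes): --111, -1-11, -101-, -11-1, 00-00, 01-1-, 1--11, 1-01-, 11--1, 110--
Minterm coverage:
  m0 ⊆ 00-00 [E]
  m4 ⊆ 00-00 [E]
  m7 ⊆ --111 [E]
  m10 ⊆ -101-,01-1-
  m13 ⊆ -11-1 [E]
  m14 ⊆ 01-1- [E]
  m15 ⊆ --111,-1-11,-11-1,01-1-
  m19 ⊆ 1--11,1-01-
  m23 ⊆ --111,1--11
  m24 ⊆ 110-- [E]
  m25 ⊆ 11--1,110--
  m26 ⊆ -101-,1-01-,110--
  m27 ⊆ -1-11,-101-,1--11,1-01-,11--1,110--
  m29 ⊆ -11-1,11--1
  m31 ⊆ --111,-1-11,-11-1,1--11,11--1
E = {--111, -11-1, 00-00, 01-1-, 110--}

5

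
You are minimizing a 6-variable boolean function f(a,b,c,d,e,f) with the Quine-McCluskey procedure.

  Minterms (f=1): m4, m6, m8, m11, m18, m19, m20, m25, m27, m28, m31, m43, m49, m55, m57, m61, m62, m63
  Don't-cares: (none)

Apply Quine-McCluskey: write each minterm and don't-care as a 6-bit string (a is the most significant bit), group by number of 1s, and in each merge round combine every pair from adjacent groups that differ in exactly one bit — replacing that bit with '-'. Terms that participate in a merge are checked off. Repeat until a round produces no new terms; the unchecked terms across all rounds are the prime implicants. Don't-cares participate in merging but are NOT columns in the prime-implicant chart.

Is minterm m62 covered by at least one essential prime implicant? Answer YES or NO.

YES

size-2^0 implicants → 000100(✓)  000110(✓)  001000  001011(✓)  010010(✓)  010011(✓)  010100(✓)  011001(✓)  011011(✓)  011100(✓)  011111(✓)  101011(✓)  110001(✓)  110111(✓)  111001(✓)  111101(✓)  111110(✓)  111111(✓)
size-2^1 implicants → -01011  -11001  -11111  0-0100  0-1011  0001-0  01-011  01-100  01001-  011-11  0110-1  11-001  11-111  111-01  1111-1  11111-
Unchecked terms (primes): -01011, -11001, -11111, 0-0100, 0-1011, 0001-0, 001000, 01-011, 01-100, 01001-, 011-11, 0110-1, 11-001, 11-111, 111-01, 1111-1, 11111-
Minterm coverage:
  m4 ⊆ 0-0100,0001-0
  m6 ⊆ 0001-0 [E]
  m8 ⊆ 001000 [E]
  m11 ⊆ -01011,0-1011
  m18 ⊆ 01001- [E]
  m19 ⊆ 01-011,01001-
  m20 ⊆ 0-0100,01-100
  m25 ⊆ -11001,0110-1
  m27 ⊆ 0-1011,01-011,011-11,0110-1
  m28 ⊆ 01-100 [E]
  m31 ⊆ -11111,011-11
  m43 ⊆ -01011 [E]
  m49 ⊆ 11-001 [E]
  m55 ⊆ 11-111 [E]
  m57 ⊆ -11001,11-001,111-01
  m61 ⊆ 111-01,1111-1
  m62 ⊆ 11111- [E]
  m63 ⊆ -11111,11-111,1111-1,11111-
E = {-01011, 0001-0, 001000, 01-100, 01001-, 11-001, 11-111, 11111-}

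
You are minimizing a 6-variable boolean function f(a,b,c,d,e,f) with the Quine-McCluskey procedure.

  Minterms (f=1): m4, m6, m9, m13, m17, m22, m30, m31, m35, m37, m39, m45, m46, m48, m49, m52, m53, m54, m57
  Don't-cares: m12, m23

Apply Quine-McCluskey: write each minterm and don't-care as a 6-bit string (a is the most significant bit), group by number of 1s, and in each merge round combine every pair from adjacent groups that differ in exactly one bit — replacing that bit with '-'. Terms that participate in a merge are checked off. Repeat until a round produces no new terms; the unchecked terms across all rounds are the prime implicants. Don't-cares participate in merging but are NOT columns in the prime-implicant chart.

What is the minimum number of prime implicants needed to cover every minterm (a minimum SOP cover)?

Round 0: 000100✓ 000110✓ 001001✓ 001100✓ 001101✓ 010001✓ 010110✓ 010111✓ 011110✓ 011111✓ 100011✓ 100101✓ 100111✓ 101101✓ 101110 110000✓ 110001✓ 110100✓ 110101✓ 110110✓ 111001✓
Round 1: -01101 -10001 -10110 0-0110 00-100 0001-0 001-01 00110- 01-110✓ 01-111✓ 01011-✓ 01111-✓ 1-0101 10-101 100-11 1001-1 11-001 110-00✓ 110-01✓ 11000-✓ 1101-0 11010-✓
Round 2: 01-11- 110-0-
PIs = {-01101, -10001, -10110, 0-0110, 00-100, 0001-0, 001-01, 00110-, 01-11-, 1-0101, 10-101, 100-11, 1001-1, 101110, 11-001, 110-0-, 1101-0}
Coverage chart:
  m4: 00-100,0001-0
  m6: 0-0110,0001-0
  m9: 001-01 ←essential
  m13: -01101,001-01,00110-
  m17: -10001 ←essential
  m22: -10110,0-0110,01-11-
  m30: 01-11- ←essential
  m31: 01-11- ←essential
  m35: 100-11 ←essential
  m37: 1-0101,10-101,1001-1
  m39: 100-11,1001-1
  m45: -01101,10-101
  m46: 101110 ←essential
  m48: 110-0- ←essential
  m49: -10001,11-001,110-0-
  m52: 110-0-,1101-0
  m53: 1-0101,110-0-
  m54: -10110,1101-0
  m57: 11-001 ←essential
Essential: -10001, 001-01, 01-11-, 100-11, 101110, 11-001, 110-0-
Petrick residual → -10110, 0001-0, 10-101
Min cover (10 terms): bc'd'e'f + bc'def' + a'b'c'df' + a'b'ce'f + a'bde + ab'de'f + ab'c'ef + ab'cdef' + abd'e'f + abc'e'

10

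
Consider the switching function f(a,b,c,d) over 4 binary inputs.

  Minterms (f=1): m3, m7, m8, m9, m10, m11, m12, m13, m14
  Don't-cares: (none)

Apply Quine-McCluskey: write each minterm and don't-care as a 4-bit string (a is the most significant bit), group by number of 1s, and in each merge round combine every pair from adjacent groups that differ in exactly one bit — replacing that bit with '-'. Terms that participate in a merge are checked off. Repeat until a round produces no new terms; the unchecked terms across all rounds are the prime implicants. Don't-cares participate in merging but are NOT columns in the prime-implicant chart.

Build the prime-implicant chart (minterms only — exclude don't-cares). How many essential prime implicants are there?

size-2^0 implicants → 0011(✓)  0111(✓)  1000(✓)  1001(✓)  1010(✓)  1011(✓)  1100(✓)  1101(✓)  1110(✓)
size-2^1 implicants → -011  0-11  1-00(✓)  1-01(✓)  1-10(✓)  10-0(✓)  10-1(✓)  100-(✓)  101-(✓)  11-0(✓)  110-(✓)
size-2^2 implicants → 1--0  1-0-  10--
Unchecked terms (primes): -011, 0-11, 1--0, 1-0-, 10--
Minterm coverage:
  m3 ⊆ -011,0-11
  m7 ⊆ 0-11 [E]
  m8 ⊆ 1--0,1-0-,10--
  m9 ⊆ 1-0-,10--
  m10 ⊆ 1--0,10--
  m11 ⊆ -011,10--
  m12 ⊆ 1--0,1-0-
  m13 ⊆ 1-0- [E]
  m14 ⊆ 1--0 [E]
E = {0-11, 1--0, 1-0-}

3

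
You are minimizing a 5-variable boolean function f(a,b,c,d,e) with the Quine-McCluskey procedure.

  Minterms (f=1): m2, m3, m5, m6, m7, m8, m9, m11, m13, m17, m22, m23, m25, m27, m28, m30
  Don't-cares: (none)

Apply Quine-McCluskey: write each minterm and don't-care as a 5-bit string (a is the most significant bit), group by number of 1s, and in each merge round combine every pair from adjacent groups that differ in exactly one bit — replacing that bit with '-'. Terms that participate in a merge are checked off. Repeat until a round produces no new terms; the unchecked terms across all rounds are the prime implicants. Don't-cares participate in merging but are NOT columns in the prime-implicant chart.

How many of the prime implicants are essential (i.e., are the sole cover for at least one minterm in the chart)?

[col 0] 00010*, 00011*, 00101*, 00110*, 00111*, 01000*, 01001*, 01011*, 01101*, 10001*, 10110*, 10111*, 11001*, 11011*, 11100*, 11110*
[col 1] -0110*, -0111*, -1001*, -1011*, 0-011, 0-101, 00-10*, 00-11*, 0001-*, 001-1, 0011-*, 01-01, 010-1*, 0100-, 1-001, 1-110, 1011-*, 110-1*, 111-0
[col 2] -011-, -10-1, 00-1-
Prime implicants: -011-, -10-1, 0-011, 0-101, 00-1-, 001-1, 01-01, 0100-, 1-001, 1-110, 111-0
PI chart (minterm → PIs covering it):
  2 | 00-1-  (sole → essential)
  3 | 0-011,00-1-
  5 | 0-101,001-1
  6 | -011-,00-1-
  7 | -011-,00-1-,001-1
  8 | 0100-  (sole → essential)
  9 | -10-1,01-01,0100-
  11 | -10-1,0-011
  13 | 0-101,01-01
  17 | 1-001  (sole → essential)
  22 | -011-,1-110
  23 | -011-  (sole → essential)
  25 | -10-1,1-001
  27 | -10-1  (sole → essential)
  28 | 111-0  (sole → essential)
  30 | 1-110,111-0
Essential prime implicants: -011-, -10-1, 00-1-, 0100-, 1-001, 111-0

6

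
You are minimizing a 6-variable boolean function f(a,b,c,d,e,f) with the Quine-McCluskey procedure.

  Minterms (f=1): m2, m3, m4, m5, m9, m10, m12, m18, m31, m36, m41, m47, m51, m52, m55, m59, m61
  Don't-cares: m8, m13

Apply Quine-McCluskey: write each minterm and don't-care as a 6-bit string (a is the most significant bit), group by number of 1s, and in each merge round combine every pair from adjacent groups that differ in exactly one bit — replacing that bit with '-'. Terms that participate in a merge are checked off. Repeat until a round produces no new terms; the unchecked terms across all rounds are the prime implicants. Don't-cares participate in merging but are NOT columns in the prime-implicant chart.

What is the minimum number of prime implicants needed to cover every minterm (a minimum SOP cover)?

size-2^0 implicants → 000010(✓)  000011(✓)  000100(✓)  000101(✓)  001000(✓)  001001(✓)  001010(✓)  001100(✓)  001101(✓)  010010(✓)  011111  100100(✓)  101001(✓)  101111  110011(✓)  110100(✓)  110111(✓)  111011(✓)  111101
size-2^1 implicants → -00100  -01001  0-0010  00-010  00-100(✓)  00-101(✓)  00001-  00010-(✓)  001-00(✓)  001-01(✓)  0010-0  00100-(✓)  00110-(✓)  1-0100  11-011  110-11
size-2^2 implicants → 00-10-  001-0-
Unchecked terms (primes): -00100, -01001, 0-0010, 00-010, 00-10-, 00001-, 001-0-, 0010-0, 011111, 1-0100, 101111, 11-011, 110-11, 111101
Minterm coverage:
  m2 ⊆ 0-0010,00-010,00001-
  m3 ⊆ 00001- [E]
  m4 ⊆ -00100,00-10-
  m5 ⊆ 00-10- [E]
  m9 ⊆ -01001,001-0-
  m10 ⊆ 00-010,0010-0
  m12 ⊆ 00-10-,001-0-
  m18 ⊆ 0-0010 [E]
  m31 ⊆ 011111 [E]
  m36 ⊆ -00100,1-0100
  m41 ⊆ -01001 [E]
  m47 ⊆ 101111 [E]
  m51 ⊆ 11-011,110-11
  m52 ⊆ 1-0100 [E]
  m55 ⊆ 110-11 [E]
  m59 ⊆ 11-011 [E]
  m61 ⊆ 111101 [E]
E = {-01001, 0-0010, 00-10-, 00001-, 011111, 1-0100, 101111, 11-011, 110-11, 111101}
Petrick residual → 00-010
Cover = b'cd'e'f + a'c'd'ef' + a'b'd'ef' + a'b'de' + a'b'c'd'e + a'bcdef + ac'de'f' + ab'cdef + abd'ef + abc'ef + abcde'f  |cover|=11

11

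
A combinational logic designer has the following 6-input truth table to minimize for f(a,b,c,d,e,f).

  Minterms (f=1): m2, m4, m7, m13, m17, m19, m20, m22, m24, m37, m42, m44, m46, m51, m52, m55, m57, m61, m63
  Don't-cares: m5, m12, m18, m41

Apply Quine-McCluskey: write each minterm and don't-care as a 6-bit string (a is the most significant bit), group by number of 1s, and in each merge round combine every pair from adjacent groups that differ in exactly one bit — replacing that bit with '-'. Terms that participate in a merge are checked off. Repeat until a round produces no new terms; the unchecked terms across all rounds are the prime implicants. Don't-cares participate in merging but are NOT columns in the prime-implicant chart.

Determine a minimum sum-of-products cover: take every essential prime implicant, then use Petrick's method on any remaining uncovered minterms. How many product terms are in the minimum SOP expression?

size-2^0 implicants → 000010(✓)  000100(✓)  000101(✓)  000111(✓)  001100(✓)  001101(✓)  010001(✓)  010010(✓)  010011(✓)  010100(✓)  010110(✓)  011000  100101(✓)  101001(✓)  101010(✓)  101100(✓)  101110(✓)  110011(✓)  110100(✓)  110111(✓)  111001(✓)  111101(✓)  111111(✓)
size-2^1 implicants → -00101  -01100  -10011  -10100  0-0010  0-0100  00-100(✓)  00-101(✓)  0001-1  00010-(✓)  00110-(✓)  010-10  0100-1  01001-  0101-0  1-1001  101-10  1011-0  11-111  110-11  111-01  1111-1
size-2^2 implicants → 00-10-
Unchecked terms (primes): -00101, -01100, -10011, -10100, 0-0010, 0-0100, 00-10-, 0001-1, 010-10, 0100-1, 01001-, 0101-0, 011000, 1-1001, 101-10, 1011-0, 11-111, 110-11, 111-01, 1111-1
Minterm coverage:
  m2 ⊆ 0-0010 [E]
  m4 ⊆ 0-0100,00-10-
  m7 ⊆ 0001-1 [E]
  m13 ⊆ 00-10- [E]
  m17 ⊆ 0100-1 [E]
  m19 ⊆ -10011,0100-1,01001-
  m20 ⊆ -10100,0-0100,0101-0
  m22 ⊆ 010-10,0101-0
  m24 ⊆ 011000 [E]
  m37 ⊆ -00101 [E]
  m42 ⊆ 101-10 [E]
  m44 ⊆ -01100,1011-0
  m46 ⊆ 101-10,1011-0
  m51 ⊆ -10011,110-11
  m52 ⊆ -10100 [E]
  m55 ⊆ 11-111,110-11
  m57 ⊆ 1-1001,111-01
  m61 ⊆ 111-01,1111-1
  m63 ⊆ 11-111,1111-1
E = {-00101, -10100, 0-0010, 00-10-, 0001-1, 0100-1, 011000, 101-10}
Petrick residual → -01100, -10011, 010-10, 11-111, 111-01
Cover = b'c'de'f + b'cde'f' + bc'd'ef + bc'de'f' + a'c'd'ef' + a'b'de' + a'b'c'df + a'bc'ef' + a'bc'd'f + a'bcd'e'f' + ab'cef' + abdef + abce'f  |cover|=13

13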